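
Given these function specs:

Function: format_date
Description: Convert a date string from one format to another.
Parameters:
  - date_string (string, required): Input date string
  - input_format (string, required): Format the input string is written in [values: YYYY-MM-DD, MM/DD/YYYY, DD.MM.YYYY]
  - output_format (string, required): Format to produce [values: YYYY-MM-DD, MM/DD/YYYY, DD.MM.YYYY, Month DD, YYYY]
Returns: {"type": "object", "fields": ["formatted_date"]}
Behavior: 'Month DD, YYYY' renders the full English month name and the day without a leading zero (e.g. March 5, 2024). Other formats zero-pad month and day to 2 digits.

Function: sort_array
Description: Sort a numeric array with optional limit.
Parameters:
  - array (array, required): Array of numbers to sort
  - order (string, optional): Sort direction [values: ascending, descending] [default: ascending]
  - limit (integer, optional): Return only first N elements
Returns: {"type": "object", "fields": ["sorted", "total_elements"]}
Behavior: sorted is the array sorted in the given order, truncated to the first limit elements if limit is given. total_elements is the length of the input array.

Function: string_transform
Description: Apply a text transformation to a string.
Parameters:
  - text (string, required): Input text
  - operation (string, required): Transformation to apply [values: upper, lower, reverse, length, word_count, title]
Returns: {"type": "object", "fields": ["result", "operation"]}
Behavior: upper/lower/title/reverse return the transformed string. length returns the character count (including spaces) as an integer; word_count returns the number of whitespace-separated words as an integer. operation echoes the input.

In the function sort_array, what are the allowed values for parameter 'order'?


The sort_array spec declares:
  - order (string, optional): Sort direction [values: ascending, descending] [default: ascending]
Allowed values:
ascending, descending


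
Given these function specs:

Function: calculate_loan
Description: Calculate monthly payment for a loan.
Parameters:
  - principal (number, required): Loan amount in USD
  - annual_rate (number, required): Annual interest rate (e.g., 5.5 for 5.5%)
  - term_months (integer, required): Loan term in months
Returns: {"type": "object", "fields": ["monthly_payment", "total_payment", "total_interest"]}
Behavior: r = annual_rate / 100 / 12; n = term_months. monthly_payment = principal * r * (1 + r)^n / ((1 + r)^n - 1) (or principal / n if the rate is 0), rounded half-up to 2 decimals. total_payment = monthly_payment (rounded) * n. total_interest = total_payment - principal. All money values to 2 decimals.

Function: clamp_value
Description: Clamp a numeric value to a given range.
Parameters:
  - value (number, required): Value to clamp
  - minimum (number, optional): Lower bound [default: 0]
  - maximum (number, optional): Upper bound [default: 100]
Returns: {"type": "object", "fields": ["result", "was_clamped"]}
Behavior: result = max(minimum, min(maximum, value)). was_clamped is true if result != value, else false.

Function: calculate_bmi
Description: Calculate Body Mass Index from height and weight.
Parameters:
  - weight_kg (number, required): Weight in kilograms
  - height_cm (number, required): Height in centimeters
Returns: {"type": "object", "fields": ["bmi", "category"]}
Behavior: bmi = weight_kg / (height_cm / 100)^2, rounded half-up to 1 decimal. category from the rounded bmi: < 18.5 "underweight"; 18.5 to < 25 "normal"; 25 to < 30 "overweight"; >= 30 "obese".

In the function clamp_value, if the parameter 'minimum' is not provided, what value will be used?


The clamp_value spec declares:
  - minimum (number, optional): Lower bound [default: 0]
Default:
0


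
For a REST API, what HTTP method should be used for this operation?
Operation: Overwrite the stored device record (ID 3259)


GET = read, POST = create, PUT = update/replace, DELETE = remove
This operation is an update/replace.
PUT


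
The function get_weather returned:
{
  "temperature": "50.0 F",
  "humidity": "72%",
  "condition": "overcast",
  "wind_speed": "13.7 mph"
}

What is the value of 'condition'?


overcast


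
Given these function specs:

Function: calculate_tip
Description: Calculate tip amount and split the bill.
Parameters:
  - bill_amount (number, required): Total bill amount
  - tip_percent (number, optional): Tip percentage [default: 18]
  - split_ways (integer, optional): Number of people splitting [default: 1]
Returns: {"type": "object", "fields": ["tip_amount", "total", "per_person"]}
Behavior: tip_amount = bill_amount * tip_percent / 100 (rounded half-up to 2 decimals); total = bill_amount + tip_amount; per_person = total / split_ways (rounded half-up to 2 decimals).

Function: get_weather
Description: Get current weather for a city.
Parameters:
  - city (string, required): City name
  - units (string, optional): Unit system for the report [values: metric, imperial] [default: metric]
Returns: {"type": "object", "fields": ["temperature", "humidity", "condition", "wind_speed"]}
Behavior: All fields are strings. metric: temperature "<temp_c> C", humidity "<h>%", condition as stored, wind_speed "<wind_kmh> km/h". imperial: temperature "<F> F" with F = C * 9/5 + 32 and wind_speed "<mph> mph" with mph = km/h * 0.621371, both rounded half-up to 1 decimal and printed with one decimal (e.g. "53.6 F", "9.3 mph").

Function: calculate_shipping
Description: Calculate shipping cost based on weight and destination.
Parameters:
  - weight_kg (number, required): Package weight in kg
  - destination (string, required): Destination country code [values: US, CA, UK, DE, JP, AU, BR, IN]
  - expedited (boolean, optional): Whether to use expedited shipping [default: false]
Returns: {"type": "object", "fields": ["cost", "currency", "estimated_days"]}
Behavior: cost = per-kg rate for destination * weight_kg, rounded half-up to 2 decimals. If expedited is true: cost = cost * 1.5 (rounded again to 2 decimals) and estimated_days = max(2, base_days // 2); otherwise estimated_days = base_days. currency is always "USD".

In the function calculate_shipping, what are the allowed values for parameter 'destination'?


The calculate_shipping spec declares:
  - destination (string, required): Destination country code [values: US, CA, UK, DE, JP, AU, BR, IN]
Allowed values:
US, CA, UK, DE, JP, AU, BR, IN


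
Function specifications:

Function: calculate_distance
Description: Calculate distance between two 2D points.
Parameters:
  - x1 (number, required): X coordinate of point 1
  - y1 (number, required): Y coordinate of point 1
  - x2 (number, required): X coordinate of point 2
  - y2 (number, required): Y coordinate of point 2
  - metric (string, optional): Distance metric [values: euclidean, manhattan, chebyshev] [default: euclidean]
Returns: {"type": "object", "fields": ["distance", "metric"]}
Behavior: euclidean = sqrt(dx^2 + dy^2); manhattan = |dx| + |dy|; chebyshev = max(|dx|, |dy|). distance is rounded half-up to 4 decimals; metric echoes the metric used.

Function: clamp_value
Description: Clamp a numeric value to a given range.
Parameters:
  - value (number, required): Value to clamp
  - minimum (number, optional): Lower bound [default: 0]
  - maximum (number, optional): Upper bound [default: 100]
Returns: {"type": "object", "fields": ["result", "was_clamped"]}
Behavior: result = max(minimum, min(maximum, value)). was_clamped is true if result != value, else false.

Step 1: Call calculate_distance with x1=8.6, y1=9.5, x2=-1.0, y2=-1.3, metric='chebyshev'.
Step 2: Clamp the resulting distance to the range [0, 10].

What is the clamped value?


Step 1: calculate_distance (chebyshev)
  |dx| = |-1 - 8.6| = 9.6; |dy| = |-1.3 - 9.5| = 10.8
  chebyshev: max(9.6, 10.8) = 10.8
  Round to 4 decimals: 10.8
  -> distance = 10.8
Step 2: clamp_value(value=10.8, minimum=0, maximum=10)
  result = max(0, min(10, 10.8)) = max(0, 10) = 10
  was_clamped = (10 != 10.8) = true
  -> result = 10
10


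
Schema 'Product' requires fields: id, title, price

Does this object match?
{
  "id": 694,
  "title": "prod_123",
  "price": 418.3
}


Checking required fields... All present.
Valid - all required fields present


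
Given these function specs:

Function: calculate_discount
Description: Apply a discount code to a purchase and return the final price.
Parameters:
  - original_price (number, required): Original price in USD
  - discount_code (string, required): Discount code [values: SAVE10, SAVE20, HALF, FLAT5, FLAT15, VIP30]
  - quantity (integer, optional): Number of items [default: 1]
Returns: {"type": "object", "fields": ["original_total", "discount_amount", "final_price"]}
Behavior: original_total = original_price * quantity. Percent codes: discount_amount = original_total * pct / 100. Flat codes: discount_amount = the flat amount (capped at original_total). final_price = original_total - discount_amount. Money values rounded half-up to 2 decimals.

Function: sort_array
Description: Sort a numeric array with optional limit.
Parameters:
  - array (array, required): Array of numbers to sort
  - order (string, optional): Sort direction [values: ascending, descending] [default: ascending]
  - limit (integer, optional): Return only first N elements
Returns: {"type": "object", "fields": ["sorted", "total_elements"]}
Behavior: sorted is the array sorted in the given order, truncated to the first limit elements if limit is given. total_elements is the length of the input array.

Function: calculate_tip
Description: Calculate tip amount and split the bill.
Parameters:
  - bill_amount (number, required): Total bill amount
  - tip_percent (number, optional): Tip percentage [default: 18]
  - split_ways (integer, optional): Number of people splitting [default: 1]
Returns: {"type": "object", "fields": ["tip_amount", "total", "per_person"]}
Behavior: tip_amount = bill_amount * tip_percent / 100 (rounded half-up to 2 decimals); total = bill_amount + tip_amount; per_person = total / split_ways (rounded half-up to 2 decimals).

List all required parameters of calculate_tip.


Parameters of calculate_tip and their required/optional flag:
  bill_amount: required
  tip_percent: optional
  split_ways: optional
bill_amount


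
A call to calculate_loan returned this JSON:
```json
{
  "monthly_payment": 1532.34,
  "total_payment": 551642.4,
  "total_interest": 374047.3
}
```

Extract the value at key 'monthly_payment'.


1532.34


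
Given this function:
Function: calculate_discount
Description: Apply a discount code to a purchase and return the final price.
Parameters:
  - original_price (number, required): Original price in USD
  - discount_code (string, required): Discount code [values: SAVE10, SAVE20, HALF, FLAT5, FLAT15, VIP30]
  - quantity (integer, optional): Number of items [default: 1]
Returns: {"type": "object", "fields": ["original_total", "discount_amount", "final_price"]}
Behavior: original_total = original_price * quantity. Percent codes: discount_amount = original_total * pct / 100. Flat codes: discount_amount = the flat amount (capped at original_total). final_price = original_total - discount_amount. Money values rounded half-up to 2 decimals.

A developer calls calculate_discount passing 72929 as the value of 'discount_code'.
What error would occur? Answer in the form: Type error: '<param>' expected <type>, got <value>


Spec: 'discount_code' is declared as string; 72929 is an integer.
Type error: 'discount_code' expected string, got 72929


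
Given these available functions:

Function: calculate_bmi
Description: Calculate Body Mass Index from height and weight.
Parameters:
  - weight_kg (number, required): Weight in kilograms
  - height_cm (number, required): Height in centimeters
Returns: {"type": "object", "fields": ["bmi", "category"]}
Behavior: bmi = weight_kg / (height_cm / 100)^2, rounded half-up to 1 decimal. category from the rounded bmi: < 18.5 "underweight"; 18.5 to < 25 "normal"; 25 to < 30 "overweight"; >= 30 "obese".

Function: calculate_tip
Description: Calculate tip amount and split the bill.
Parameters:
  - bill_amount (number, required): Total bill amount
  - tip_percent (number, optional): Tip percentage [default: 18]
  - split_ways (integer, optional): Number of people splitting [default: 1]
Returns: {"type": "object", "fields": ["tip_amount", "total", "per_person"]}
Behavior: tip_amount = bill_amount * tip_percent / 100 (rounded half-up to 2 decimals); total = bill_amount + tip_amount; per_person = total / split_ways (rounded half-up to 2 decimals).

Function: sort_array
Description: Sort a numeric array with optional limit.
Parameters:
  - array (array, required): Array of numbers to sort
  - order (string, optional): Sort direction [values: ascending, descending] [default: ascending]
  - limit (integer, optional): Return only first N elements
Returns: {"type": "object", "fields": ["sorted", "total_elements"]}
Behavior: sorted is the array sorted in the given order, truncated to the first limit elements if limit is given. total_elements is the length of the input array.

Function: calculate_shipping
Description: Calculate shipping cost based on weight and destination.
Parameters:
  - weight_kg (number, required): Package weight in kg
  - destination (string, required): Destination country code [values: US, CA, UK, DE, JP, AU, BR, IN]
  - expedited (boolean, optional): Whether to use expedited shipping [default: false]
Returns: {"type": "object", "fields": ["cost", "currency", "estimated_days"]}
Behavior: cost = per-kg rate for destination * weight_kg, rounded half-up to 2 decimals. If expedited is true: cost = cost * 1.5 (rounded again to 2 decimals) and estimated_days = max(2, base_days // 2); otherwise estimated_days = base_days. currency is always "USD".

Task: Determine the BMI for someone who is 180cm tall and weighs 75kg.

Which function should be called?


The task needs a function whose description is: Calculate Body Mass Index from height and weight.
calculate_bmi


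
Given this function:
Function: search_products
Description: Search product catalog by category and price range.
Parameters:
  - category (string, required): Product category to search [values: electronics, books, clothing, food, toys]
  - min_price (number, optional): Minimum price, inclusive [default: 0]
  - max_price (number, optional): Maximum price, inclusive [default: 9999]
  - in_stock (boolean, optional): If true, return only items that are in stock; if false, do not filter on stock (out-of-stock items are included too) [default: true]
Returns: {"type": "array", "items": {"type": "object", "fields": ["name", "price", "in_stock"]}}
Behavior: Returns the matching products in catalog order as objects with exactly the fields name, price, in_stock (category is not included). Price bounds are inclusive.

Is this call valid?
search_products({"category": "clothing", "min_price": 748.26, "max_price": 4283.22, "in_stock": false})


Checking all required parameters present and types match... All valid.
Valid


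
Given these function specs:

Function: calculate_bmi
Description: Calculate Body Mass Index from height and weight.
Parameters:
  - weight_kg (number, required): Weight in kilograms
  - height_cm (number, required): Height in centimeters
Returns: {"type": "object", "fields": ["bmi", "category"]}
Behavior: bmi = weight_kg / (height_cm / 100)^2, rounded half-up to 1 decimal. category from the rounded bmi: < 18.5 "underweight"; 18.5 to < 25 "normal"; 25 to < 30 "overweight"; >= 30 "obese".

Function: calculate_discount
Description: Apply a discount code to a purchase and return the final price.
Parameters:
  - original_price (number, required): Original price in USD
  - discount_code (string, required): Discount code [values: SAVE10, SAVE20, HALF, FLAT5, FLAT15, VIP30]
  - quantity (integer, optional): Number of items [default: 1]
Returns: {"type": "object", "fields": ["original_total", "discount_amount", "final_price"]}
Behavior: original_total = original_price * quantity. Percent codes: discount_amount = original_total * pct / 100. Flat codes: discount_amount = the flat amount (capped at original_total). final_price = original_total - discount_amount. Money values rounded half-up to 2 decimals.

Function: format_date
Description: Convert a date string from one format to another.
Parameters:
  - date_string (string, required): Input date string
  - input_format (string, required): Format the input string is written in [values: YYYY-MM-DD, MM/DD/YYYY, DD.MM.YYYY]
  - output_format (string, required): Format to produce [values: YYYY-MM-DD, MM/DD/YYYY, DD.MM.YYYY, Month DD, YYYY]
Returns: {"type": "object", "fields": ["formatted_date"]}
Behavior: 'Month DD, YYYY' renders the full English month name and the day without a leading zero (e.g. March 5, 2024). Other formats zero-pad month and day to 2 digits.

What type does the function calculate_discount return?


The calculate_discount spec declares Returns: {"type": "object", "fields": ["original_total", "discount_amount", "final_price"]}
Type:
object


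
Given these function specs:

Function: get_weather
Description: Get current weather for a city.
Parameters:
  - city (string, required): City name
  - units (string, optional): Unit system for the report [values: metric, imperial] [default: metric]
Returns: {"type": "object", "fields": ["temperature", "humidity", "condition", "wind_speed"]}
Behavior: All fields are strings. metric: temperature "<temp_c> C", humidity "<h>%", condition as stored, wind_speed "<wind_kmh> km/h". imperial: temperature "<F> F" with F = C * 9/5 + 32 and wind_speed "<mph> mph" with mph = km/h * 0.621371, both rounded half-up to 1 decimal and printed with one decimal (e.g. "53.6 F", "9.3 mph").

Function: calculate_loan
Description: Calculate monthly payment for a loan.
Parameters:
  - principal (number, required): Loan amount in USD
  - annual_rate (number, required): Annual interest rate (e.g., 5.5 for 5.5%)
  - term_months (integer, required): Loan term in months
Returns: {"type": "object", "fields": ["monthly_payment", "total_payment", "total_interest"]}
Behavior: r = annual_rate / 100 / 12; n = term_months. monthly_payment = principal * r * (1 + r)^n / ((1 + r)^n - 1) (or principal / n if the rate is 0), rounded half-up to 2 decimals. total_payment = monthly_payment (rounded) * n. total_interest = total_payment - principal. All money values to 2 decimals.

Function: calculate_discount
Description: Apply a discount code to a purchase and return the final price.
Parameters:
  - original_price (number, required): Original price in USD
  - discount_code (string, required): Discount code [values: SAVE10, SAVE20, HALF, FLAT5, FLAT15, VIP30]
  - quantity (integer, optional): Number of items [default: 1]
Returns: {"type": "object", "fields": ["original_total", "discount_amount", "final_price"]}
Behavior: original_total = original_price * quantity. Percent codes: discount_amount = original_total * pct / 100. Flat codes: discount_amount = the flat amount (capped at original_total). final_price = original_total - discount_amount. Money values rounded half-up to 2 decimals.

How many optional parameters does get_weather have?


Parameters of get_weather: city (required), units (optional)
Optional count:
1


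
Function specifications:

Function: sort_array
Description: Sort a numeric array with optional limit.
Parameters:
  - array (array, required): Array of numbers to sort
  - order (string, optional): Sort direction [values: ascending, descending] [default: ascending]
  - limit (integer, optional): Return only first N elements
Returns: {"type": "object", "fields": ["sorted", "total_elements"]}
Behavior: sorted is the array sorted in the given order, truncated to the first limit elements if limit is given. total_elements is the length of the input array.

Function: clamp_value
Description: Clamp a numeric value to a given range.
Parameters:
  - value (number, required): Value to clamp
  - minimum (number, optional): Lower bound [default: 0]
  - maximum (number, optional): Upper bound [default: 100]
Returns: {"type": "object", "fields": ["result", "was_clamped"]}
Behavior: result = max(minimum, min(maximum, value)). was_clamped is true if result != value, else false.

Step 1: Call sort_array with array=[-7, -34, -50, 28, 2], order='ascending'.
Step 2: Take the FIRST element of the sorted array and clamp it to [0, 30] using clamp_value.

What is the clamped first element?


Step 1: sort_array(order=ascending)
  sorted: [-50, -34, -7, 2, 28]
  -> first element = -50
Step 2: clamp_value(value=-50, minimum=0, maximum=30)
  result = max(0, min(30, -50)) = max(0, -50) = 0
  was_clamped = (0 != -50) = true
  -> result = 0
0


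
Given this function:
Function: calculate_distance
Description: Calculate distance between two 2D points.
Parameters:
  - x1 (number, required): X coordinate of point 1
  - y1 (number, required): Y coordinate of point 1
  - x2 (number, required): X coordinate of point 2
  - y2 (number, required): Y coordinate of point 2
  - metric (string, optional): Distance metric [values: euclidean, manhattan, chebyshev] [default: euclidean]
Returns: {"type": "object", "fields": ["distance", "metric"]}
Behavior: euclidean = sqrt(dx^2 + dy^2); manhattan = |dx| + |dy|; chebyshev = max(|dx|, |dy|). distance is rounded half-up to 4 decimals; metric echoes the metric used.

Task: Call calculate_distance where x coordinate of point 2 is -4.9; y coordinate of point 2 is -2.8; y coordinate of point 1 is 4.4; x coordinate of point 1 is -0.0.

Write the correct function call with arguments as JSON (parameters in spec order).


Mapping each described value to its parameter name:
  'X coordinate of point 2' -> x2 = -4.9
  'Y coordinate of point 2' -> y2 = -2.8
  'Y coordinate of point 1' -> y1 = 4.4
  'X coordinate of point 1' -> x1 = -0.0
calculate_distance({"x1": -0.0, "y1": 4.4, "x2": -4.9, "y2": -2.8})


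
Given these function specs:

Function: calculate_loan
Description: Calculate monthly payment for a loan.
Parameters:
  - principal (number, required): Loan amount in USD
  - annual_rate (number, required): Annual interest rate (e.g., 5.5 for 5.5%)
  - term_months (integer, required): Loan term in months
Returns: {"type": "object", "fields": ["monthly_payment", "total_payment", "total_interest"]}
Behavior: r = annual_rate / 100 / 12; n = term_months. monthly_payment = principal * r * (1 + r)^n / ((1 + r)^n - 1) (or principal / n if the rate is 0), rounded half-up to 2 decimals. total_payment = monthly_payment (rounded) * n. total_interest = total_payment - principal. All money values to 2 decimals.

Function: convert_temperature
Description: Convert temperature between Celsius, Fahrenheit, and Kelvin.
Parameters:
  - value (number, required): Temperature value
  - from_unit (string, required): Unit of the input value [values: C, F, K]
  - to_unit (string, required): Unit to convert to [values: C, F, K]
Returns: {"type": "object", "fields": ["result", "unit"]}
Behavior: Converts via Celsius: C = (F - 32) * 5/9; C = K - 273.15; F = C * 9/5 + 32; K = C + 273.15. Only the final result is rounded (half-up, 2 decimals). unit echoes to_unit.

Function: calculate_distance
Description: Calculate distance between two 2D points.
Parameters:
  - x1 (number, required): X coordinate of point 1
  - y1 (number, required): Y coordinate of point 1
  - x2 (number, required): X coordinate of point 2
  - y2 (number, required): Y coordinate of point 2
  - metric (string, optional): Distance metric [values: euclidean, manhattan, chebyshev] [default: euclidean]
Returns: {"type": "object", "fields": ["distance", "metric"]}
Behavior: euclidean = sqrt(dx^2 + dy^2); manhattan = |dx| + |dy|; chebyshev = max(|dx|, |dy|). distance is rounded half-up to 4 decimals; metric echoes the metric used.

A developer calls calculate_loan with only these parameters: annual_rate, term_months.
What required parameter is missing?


Required parameters: principal, annual_rate, term_months
Provided: annual_rate, term_months
Missing: principal
principal


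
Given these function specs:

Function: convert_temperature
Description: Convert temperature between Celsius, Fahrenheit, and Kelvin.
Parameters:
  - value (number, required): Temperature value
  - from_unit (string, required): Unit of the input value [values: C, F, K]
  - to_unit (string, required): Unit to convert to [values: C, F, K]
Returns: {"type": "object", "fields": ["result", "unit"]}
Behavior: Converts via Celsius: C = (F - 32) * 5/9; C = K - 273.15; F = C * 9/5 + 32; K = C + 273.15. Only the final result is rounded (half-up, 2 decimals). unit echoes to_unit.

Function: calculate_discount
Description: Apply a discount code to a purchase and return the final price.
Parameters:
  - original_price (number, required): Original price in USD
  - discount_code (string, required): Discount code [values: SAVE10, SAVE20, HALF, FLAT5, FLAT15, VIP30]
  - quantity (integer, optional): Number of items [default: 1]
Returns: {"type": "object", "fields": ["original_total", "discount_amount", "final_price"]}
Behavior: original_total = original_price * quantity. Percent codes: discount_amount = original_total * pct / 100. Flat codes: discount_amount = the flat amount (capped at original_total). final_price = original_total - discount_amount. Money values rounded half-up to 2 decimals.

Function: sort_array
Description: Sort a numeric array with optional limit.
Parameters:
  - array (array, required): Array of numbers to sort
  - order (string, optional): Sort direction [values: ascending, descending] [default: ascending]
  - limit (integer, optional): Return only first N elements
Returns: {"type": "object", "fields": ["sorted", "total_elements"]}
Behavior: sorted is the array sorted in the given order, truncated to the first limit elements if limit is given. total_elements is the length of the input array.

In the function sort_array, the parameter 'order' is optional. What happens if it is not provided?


The sort_array spec declares:
  - order (string, optional): Sort direction [values: ascending, descending] [default: ascending]
It defaults to ascending


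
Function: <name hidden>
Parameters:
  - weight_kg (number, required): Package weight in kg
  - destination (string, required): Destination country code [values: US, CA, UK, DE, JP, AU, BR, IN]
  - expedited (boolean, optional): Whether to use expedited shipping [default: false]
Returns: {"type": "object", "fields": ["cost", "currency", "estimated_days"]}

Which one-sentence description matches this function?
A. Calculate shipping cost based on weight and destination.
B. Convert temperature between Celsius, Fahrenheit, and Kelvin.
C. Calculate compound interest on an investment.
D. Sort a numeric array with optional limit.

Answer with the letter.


Parameters weight_kg, destination, expedited and return ["cost", "currency", "estimated_days"] fit: Calculate shipping cost based on weight and destination.
A


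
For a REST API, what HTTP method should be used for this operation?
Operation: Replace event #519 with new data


GET = read, POST = create, PUT = update/replace, DELETE = remove
This operation is an update/replace.
PUT


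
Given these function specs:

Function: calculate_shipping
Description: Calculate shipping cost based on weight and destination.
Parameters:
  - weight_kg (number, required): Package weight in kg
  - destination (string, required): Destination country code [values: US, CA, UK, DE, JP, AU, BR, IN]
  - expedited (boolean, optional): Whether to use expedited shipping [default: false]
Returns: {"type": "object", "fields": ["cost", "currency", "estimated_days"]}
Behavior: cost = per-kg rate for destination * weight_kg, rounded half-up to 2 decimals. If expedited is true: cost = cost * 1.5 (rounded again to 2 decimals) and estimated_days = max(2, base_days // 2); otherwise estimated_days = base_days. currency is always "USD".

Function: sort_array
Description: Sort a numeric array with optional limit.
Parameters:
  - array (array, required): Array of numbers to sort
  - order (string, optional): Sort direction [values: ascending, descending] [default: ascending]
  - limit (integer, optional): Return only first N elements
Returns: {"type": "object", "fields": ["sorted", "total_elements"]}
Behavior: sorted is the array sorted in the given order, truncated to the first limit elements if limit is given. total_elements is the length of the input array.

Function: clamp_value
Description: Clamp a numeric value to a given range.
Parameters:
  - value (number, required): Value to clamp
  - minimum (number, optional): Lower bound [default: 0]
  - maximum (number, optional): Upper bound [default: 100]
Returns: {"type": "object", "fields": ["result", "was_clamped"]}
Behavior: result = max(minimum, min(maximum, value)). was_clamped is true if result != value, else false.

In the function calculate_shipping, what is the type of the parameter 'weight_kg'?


The calculate_shipping spec declares:
  - weight_kg (number, required): Package weight in kg
Type:
number


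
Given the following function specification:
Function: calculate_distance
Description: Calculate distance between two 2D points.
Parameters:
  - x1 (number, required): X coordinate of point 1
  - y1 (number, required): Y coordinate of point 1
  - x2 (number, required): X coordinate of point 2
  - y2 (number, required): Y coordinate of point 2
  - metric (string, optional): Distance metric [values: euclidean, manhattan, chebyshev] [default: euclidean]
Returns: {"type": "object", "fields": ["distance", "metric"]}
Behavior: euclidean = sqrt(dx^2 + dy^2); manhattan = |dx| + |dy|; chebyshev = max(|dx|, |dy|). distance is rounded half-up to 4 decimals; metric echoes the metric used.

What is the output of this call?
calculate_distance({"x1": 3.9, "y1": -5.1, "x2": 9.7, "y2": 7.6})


Defaults applied: metric=euclidean
|dx| = |9.7 - 3.9| = 5.8; |dy| = |7.6 - -5.1| = 12.7
euclidean: sqrt(5.8^2 + 12.7^2) = sqrt(194.93) = 13.961733
Round to 4 decimals: 13.9617
Output:
{"distance": 13.9617, "metric": "euclidean"}


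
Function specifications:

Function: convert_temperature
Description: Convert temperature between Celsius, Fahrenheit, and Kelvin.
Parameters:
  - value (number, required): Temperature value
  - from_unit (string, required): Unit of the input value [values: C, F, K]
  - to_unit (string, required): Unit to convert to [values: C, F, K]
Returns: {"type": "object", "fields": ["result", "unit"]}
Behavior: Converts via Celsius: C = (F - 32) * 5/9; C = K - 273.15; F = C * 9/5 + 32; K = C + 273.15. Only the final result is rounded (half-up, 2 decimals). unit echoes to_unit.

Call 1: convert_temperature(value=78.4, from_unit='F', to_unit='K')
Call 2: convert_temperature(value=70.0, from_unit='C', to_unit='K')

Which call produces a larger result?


Call 1:
  To C: (78.4 - 32) * 5/9 = 25.777778
  To K: 25.777778 + 273.15 = 298.927778
  Round to 2 decimals: 298.93
  -> 298.93 K
Call 2:
  Input already in C: 70
  To K: 70 + 273.15 = 343.15
  Round to 2 decimals: 343.15
  -> 343.15 K
Call 2 (343.15 K)


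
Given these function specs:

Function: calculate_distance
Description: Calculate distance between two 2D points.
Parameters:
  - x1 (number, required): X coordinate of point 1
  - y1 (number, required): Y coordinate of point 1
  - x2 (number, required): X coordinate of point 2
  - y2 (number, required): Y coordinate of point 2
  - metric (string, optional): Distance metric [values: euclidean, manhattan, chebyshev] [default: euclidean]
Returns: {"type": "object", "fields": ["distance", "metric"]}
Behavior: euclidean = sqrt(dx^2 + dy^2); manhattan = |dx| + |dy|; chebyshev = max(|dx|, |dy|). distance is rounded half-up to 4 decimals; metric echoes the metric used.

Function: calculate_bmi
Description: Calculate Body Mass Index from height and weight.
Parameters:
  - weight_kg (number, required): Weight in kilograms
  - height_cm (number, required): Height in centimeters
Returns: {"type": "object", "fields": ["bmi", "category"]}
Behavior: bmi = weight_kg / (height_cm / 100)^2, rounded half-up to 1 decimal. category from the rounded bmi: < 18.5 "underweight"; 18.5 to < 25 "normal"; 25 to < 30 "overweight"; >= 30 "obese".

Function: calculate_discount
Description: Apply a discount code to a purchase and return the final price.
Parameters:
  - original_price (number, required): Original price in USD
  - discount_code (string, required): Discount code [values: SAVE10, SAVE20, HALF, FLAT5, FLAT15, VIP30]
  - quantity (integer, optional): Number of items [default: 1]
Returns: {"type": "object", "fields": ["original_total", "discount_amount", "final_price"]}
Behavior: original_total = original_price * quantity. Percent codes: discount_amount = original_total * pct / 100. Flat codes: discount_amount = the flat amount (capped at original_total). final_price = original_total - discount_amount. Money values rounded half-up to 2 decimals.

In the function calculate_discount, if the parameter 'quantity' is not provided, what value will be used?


The calculate_discount spec declares:
  - quantity (integer, optional): Number of items [default: 1]
Default:
1


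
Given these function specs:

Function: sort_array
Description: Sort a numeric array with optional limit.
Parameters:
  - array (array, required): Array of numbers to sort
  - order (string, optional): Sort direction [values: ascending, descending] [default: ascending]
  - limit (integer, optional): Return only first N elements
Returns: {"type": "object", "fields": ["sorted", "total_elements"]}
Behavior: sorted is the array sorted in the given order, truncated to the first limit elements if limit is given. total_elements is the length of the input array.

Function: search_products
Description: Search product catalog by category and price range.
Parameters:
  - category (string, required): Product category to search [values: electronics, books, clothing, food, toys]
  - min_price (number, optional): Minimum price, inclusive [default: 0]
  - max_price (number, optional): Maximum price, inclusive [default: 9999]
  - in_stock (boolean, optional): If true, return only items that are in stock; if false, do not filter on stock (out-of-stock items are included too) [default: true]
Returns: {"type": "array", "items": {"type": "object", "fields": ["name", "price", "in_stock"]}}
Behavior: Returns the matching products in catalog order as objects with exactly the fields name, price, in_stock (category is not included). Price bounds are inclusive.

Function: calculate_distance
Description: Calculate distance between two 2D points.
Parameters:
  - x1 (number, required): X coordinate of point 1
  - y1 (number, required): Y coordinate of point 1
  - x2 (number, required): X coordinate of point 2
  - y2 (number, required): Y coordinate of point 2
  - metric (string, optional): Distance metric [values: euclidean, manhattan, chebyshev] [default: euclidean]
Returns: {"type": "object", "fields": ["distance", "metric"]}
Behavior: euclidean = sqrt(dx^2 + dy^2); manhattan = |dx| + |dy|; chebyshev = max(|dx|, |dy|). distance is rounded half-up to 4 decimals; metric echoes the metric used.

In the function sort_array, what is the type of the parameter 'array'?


The sort_array spec declares:
  - array (array, required): Array of numbers to sort
Type:
array


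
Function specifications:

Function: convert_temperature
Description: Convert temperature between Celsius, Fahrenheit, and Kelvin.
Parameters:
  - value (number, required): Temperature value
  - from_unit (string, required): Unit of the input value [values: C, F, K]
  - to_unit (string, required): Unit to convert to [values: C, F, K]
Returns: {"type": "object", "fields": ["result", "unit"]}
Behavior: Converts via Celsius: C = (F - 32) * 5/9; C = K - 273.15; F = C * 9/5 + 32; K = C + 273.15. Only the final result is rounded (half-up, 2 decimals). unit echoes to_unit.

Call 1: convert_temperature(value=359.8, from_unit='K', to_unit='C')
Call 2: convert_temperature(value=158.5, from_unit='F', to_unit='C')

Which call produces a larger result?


Call 1:
  To C: 359.8 - 273.15 = 86.65
  Target is C: 86.65
  Round to 2 decimals: 86.65
  -> 86.65 C
Call 2:
  To C: (158.5 - 32) * 5/9 = 70.277778
  Target is C: 70.277778
  Round to 2 decimals: 70.28
  -> 70.28 C
Call 1 (86.65 C)


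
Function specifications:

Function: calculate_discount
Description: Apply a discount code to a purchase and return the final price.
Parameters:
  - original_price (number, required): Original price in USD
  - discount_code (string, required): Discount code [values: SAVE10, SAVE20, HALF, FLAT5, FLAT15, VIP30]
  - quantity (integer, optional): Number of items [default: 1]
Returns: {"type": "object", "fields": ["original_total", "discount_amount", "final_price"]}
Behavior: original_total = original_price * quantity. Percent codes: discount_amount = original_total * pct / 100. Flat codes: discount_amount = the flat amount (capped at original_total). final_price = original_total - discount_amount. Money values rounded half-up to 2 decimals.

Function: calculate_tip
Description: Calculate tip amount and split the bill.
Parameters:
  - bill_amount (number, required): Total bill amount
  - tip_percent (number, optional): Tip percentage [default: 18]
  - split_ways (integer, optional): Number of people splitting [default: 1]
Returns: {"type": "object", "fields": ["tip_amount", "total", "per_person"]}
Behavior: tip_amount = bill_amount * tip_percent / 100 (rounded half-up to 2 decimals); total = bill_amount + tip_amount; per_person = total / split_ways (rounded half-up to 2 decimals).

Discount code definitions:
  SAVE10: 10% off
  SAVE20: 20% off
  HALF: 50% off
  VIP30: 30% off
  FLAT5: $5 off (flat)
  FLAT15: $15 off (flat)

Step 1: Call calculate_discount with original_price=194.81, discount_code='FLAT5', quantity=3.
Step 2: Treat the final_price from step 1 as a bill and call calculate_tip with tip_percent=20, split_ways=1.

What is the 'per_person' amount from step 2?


Step 1: calculate_discount(original_price=194.81, discount_code=FLAT5, quantity=3)
  original_total = 194.81 * 3 = 584.43
  FLAT5 = $5 flat: discount_amount = min(5.00, 584.43) = 5.00
  final_price = 584.43 - 5.00 = 579.43
  -> final_price = 579.43
Step 2: calculate_tip(bill_amount=579.43, tip_percent=20, split_ways=1)
  tip_amount = 579.43 * 20/100 = 115.886 -> 115.89
  total = 579.43 + 115.89 = 695.32
  per_person = 695.32 / 1 = 695.32 -> 695.32
  -> per_person = 695.32
$695.32


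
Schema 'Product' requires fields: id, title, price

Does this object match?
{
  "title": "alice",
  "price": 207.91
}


Checking required fields...
Missing: id
Invalid - missing required field 'id'


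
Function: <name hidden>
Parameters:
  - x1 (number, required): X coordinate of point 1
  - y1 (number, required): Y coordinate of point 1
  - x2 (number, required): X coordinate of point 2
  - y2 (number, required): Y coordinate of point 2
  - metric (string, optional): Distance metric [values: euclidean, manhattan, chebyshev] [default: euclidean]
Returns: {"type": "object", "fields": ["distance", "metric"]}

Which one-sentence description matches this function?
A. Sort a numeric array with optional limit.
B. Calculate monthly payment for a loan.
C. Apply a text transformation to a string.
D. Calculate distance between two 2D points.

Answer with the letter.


Parameters x1, y1, x2, y2, metric and return ["distance", "metric"] fit: Calculate distance between two 2D points.
D


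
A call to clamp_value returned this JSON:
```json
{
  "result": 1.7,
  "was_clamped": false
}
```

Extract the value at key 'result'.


1.7


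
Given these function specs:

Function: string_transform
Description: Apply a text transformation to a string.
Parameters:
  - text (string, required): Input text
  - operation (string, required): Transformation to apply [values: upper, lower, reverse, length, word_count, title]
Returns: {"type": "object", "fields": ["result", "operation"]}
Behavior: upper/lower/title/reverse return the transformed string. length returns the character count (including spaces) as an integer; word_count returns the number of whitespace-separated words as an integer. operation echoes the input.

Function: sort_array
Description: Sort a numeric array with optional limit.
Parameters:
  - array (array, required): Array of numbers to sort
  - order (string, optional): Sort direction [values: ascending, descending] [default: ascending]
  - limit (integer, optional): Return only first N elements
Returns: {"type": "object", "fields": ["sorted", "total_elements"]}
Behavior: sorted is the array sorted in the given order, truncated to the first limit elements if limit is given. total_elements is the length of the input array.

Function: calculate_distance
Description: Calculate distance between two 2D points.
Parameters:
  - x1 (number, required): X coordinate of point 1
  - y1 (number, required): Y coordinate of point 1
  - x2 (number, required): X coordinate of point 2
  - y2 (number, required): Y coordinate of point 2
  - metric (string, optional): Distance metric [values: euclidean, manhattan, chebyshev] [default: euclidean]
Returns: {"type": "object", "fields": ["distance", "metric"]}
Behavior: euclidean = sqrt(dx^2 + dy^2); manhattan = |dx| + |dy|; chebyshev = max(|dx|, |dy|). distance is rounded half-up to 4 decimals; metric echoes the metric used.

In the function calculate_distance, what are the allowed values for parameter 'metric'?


The calculate_distance spec declares:
  - metric (string, optional): Distance metric [values: euclidean, manhattan, chebyshev] [default: euclidean]
Allowed values:
euclidean, manhattan, chebyshev
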